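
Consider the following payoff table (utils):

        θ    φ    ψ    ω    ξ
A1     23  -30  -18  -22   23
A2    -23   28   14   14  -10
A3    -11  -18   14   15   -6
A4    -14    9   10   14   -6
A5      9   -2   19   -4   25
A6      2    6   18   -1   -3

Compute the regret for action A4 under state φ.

Best payoff under φ is 28.
Regret = 28 − 9 = 19.

19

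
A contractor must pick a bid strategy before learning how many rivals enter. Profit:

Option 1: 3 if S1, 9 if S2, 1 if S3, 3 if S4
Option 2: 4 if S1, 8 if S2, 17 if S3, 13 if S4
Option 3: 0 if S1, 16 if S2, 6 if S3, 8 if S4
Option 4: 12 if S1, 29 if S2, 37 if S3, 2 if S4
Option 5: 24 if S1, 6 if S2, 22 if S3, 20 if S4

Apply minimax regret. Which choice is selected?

Column bests: S1=24, S2=29, S3=37, S4=20.
Option 1 regrets: 21, 20, 36, 17 → max 36
Option 2 regrets: 20, 21, 20, 7 → max 21
Option 3 regrets: 24, 13, 31, 12 → max 31
Option 4 regrets: 12, 0, 0, 18 → max 18
Option 5 regrets: 0, 23, 15, 0 → max 23
Smallest max regret = 18 → Option 4.

Option 4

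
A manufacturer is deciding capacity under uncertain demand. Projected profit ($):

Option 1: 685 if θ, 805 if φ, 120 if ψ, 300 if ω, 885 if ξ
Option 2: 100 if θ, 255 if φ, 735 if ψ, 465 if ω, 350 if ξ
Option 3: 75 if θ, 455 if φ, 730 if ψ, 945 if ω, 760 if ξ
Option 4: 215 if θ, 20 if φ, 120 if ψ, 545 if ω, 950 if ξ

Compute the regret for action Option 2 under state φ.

550

Best payoff under φ is 805.
Regret = 805 − 255 = 550.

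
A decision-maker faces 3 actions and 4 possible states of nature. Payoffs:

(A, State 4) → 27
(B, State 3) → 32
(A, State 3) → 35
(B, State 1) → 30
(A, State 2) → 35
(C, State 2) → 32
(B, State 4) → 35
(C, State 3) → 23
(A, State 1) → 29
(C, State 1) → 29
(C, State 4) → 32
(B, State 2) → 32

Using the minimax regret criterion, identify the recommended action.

Column bests: State 1=30, State 2=35, State 3=35, State 4=35.
A regrets: 1, 0, 0, 8 → max 8
B regrets: 0, 3, 3, 0 → max 3
C regrets: 1, 3, 12, 3 → max 12
Smallest max regret = 3 → B.

B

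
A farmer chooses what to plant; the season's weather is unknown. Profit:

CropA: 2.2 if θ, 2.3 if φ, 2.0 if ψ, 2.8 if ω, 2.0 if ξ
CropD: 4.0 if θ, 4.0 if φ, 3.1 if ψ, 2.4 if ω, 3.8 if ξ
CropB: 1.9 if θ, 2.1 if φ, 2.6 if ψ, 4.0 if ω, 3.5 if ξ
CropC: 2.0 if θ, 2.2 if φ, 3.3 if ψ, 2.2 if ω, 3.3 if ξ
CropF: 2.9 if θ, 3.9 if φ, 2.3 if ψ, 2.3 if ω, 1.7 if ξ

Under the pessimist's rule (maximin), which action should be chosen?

CropD

Row minima: CropA=2.0, CropD=2.4, CropB=1.9, CropC=2.0, CropF=1.7
Best worst-case = 2.4 → CropD.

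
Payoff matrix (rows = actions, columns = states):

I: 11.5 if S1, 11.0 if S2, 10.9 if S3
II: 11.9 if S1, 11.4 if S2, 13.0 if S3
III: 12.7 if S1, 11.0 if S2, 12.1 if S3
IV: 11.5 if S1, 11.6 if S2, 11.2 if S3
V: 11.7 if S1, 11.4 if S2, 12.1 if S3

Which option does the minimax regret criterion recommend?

Column bests: S1=12.7, S2=11.6, S3=13.0.
I regrets: 1.2, 0.6, 2.1 → max 2.1
II regrets: 0.8, 0.2, 0.0 → max 0.8
III regrets: 0.0, 0.6, 0.9 → max 0.9
IV regrets: 1.2, 0.0, 1.8 → max 1.8
V regrets: 1.0, 0.2, 0.9 → max 1.0
Smallest max regret = 0.8 → II.

II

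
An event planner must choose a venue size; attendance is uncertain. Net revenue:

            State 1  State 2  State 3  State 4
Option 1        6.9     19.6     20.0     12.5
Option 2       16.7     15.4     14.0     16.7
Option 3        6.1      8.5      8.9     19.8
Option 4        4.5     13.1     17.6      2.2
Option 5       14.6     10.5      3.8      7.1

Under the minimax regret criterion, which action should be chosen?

Column bests: State 1=16.7, State 2=19.6, State 3=20.0, State 4=19.8.
Option 1 regrets: 9.8, 0.0, 0.0, 7.3 → max 9.8
Option 2 regrets: 0.0, 4.2, 6.0, 3.1 → max 6.0
Option 3 regrets: 10.6, 11.1, 11.1, 0.0 → max 11.1
Option 4 regrets: 12.2, 6.5, 2.4, 17.6 → max 17.6
Option 5 regrets: 2.1, 9.1, 16.2, 12.7 → max 16.2
Smallest max regret = 6.0 → Option 2.

Option 2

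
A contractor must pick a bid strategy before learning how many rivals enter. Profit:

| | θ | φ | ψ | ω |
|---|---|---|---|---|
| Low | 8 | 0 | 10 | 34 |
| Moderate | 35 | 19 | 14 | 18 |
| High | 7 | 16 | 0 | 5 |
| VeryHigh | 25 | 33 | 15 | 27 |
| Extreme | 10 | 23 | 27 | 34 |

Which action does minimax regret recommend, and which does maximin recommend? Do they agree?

Column bests: θ=35, φ=33, ψ=27, ω=34.
Low regrets: 27, 33, 17, 0 → max 33
Moderate regrets: 0, 14, 13, 16 → max 16
High regrets: 28, 17, 27, 29 → max 29
VeryHigh regrets: 10, 0, 12, 7 → max 12
Extreme regrets: 25, 10, 0, 0 → max 25
Smallest max regret = 12 → VeryHigh.
Row minima: Low=0, Moderate=14, High=0, VeryHigh=15, Extreme=10
Best worst-case = 15 → VeryHigh.

minimax regret → VeryHigh; maximin → VeryHigh (agree)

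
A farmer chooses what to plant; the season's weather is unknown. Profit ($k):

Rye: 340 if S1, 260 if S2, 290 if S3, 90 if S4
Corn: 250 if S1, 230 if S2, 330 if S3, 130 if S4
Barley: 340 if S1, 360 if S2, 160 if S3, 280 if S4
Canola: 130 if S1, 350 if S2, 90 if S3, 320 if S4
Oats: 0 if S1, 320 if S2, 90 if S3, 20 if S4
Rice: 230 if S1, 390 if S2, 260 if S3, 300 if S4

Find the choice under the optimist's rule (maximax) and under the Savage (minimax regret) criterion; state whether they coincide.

maximax → Rice; minimax regret → Rice (agree)

Row maxima: Rye=340, Corn=330, Barley=360, Canola=350, Oats=320, Rice=390
Best best-case = 390 → Rice.
Column bests: S1=340, S2=390, S3=330, S4=320.
Rye regrets: 0, 130, 40, 230 → max 230
Corn regrets: 90, 160, 0, 190 → max 190
Barley regrets: 0, 30, 170, 40 → max 170
Canola regrets: 210, 40, 240, 0 → max 240
Oats regrets: 340, 70, 240, 300 → max 340
Rice regrets: 110, 0, 70, 20 → max 110
Smallest max regret = 110 → Rice.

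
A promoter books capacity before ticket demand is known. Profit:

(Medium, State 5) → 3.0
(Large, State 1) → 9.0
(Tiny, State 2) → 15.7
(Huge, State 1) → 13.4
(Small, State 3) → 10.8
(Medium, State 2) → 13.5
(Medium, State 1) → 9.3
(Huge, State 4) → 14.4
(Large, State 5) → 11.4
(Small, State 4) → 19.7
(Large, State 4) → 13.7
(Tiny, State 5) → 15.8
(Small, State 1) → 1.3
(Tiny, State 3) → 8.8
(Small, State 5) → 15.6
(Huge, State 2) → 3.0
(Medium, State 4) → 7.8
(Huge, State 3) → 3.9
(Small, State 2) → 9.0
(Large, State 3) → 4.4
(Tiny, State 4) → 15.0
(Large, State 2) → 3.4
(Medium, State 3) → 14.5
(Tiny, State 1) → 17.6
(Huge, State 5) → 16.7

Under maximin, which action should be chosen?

Row minima: Tiny=8.8, Small=1.3, Medium=3.0, Large=3.4, Huge=3.0
Best worst-case = 8.8 → Tiny.

Tiny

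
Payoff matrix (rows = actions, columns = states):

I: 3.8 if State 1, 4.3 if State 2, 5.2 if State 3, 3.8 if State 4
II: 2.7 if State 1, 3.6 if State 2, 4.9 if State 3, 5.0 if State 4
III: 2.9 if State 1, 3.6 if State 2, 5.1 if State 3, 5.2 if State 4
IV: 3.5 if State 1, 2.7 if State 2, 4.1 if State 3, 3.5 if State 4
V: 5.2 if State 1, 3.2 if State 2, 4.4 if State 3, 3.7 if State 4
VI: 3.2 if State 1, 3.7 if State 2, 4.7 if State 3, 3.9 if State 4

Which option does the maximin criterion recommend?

Row minima: I=3.8, II=2.7, III=2.9, IV=2.7, V=3.2, VI=3.2
Best worst-case = 3.8 → I.

I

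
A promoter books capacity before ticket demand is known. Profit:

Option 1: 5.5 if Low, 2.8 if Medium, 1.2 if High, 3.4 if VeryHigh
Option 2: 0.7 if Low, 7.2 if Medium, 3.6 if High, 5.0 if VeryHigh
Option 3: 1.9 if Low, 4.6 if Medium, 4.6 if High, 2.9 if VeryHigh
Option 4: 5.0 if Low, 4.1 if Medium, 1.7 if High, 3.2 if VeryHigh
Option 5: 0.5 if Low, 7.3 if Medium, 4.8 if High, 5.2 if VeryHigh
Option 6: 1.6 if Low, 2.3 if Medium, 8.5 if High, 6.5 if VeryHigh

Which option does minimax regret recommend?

Option 3

Column bests: Low=5.5, Medium=7.3, High=8.5, VeryHigh=6.5.
Option 1 regrets: 0.0, 4.5, 7.3, 3.1 → max 7.3
Option 2 regrets: 4.8, 0.1, 4.9, 1.5 → max 4.9
Option 3 regrets: 3.6, 2.7, 3.9, 3.6 → max 3.9
Option 4 regrets: 0.5, 3.2, 6.8, 3.3 → max 6.8
Option 5 regrets: 5.0, 0.0, 3.7, 1.3 → max 5.0
Option 6 regrets: 3.9, 5.0, 0.0, 0.0 → max 5.0
Smallest max regret = 3.9 → Option 3.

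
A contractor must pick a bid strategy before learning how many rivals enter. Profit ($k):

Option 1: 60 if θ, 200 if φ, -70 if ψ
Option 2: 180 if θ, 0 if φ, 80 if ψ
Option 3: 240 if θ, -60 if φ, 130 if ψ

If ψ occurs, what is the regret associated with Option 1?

Best payoff under ψ is 130.
Regret = 130 − (-70) = 200.

200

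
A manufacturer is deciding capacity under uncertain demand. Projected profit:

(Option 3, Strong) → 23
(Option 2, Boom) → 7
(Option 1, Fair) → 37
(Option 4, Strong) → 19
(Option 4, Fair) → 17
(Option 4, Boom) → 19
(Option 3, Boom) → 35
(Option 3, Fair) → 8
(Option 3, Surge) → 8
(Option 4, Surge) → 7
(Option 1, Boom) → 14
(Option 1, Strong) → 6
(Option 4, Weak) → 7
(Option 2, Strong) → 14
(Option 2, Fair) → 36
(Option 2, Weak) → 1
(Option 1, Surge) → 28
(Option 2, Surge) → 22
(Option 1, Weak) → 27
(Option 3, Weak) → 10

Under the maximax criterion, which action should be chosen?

Row maxima: Option 1=37, Option 2=36, Option 3=35, Option 4=19
Best best-case = 37 → Option 1.

Option 1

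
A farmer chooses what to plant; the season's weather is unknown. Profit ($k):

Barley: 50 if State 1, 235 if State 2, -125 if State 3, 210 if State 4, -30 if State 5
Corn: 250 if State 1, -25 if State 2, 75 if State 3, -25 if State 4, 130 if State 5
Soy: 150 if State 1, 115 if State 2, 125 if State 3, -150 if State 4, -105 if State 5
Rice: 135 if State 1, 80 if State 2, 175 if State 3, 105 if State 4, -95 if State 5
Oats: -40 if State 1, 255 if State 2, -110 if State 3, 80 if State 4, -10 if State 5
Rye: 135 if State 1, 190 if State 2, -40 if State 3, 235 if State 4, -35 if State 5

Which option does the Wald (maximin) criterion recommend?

Corn

Row minima: Barley=-125, Corn=-25, Soy=-150, Rice=-95, Oats=-110, Rye=-40
Best worst-case = -25 → Corn.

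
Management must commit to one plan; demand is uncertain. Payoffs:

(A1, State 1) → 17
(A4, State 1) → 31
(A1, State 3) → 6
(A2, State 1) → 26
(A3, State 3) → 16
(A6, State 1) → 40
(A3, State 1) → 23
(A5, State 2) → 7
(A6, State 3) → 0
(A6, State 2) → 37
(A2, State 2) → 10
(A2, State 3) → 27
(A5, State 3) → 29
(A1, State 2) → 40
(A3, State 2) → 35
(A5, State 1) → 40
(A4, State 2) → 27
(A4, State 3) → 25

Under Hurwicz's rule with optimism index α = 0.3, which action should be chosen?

A4

A1: 0.3·40 + 0.7·6 = 16.2
A2: 0.3·27 + 0.7·10 = 15.1
A3: 0.3·35 + 0.7·16 = 21.7
A4: 0.3·31 + 0.7·25 = 26.8
A5: 0.3·40 + 0.7·7 = 16.9
A6: 0.3·40 + 0.7·0 = 12
Highest Hurwicz score = 26.8 → A4.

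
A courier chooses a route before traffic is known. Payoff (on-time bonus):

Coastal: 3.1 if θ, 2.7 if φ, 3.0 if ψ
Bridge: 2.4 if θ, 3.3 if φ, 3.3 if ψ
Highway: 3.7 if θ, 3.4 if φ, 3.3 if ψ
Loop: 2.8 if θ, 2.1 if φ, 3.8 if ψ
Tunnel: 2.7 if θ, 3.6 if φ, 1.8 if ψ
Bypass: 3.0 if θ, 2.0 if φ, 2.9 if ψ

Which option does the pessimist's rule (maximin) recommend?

Row minima: Coastal=2.7, Bridge=2.4, Highway=3.3, Loop=2.1, Tunnel=1.8, Bypass=2.0
Best worst-case = 3.3 → Highway.

Highway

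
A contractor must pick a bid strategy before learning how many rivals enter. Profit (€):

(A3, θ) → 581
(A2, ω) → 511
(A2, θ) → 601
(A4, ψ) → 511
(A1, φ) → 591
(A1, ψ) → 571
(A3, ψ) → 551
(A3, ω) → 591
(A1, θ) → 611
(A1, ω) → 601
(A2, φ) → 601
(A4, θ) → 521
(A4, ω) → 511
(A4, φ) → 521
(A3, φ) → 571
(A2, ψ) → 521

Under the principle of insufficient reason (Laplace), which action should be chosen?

Row averages: A1=593.5, A2=558.5, A3=573.5, A4=516
Highest average = 593.5 → A1.

A1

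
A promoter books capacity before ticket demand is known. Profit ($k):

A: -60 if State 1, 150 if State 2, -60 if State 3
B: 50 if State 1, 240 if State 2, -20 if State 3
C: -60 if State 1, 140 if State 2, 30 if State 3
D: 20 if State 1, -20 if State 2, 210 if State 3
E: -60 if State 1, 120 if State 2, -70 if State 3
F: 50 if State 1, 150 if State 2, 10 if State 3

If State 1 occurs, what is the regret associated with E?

110

Best payoff under State 1 is 50.
Regret = 50 − (-60) = 110.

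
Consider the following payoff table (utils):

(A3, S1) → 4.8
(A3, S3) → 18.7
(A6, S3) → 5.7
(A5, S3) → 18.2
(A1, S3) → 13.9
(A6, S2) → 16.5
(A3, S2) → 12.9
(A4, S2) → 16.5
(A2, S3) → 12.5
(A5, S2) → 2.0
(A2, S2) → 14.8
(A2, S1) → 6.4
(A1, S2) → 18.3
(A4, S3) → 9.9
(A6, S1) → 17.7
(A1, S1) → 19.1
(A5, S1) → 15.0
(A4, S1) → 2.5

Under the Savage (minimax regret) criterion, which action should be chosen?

Column bests: S1=19.1, S2=18.3, S3=18.7.
A1 regrets: 0.0, 0.0, 4.8 → max 4.8
A2 regrets: 12.7, 3.5, 6.2 → max 12.7
A3 regrets: 14.3, 5.4, 0.0 → max 14.3
A4 regrets: 16.6, 1.8, 8.8 → max 16.6
A5 regrets: 4.1, 16.3, 0.5 → max 16.3
A6 regrets: 1.4, 1.8, 13.0 → max 13.0
Smallest max regret = 4.8 → A1.

A1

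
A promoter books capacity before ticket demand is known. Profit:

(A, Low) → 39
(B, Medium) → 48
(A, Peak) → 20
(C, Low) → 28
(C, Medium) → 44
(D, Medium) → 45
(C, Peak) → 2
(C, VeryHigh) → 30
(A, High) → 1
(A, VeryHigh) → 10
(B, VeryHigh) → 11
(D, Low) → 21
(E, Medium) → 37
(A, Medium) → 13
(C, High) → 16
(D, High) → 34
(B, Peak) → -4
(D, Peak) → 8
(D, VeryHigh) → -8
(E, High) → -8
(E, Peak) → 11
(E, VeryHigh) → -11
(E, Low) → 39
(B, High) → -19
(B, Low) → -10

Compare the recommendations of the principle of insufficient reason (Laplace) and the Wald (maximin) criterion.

laplace → C; maximin → C (agree)

Row averages: A=16.6, B=5.2, C=24, D=20, E=13.6
Highest average = 24 → C.
Row minima: A=1, B=-19, C=2, D=-8, E=-11
Best worst-case = 2 → C.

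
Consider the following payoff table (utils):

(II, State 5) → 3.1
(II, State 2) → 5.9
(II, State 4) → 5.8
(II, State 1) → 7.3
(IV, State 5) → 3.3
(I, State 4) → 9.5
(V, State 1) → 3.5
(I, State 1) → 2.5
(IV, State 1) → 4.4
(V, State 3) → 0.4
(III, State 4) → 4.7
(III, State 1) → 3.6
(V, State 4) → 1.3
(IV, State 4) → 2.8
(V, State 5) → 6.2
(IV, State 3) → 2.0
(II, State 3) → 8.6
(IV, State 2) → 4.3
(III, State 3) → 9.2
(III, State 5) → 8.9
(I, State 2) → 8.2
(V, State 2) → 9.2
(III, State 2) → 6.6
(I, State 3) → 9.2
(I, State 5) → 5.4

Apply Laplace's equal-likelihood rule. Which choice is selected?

Row averages: I=6.96, II=6.14, III=6.6, IV=3.36, V=4.12
Highest average = 6.96 → I.

I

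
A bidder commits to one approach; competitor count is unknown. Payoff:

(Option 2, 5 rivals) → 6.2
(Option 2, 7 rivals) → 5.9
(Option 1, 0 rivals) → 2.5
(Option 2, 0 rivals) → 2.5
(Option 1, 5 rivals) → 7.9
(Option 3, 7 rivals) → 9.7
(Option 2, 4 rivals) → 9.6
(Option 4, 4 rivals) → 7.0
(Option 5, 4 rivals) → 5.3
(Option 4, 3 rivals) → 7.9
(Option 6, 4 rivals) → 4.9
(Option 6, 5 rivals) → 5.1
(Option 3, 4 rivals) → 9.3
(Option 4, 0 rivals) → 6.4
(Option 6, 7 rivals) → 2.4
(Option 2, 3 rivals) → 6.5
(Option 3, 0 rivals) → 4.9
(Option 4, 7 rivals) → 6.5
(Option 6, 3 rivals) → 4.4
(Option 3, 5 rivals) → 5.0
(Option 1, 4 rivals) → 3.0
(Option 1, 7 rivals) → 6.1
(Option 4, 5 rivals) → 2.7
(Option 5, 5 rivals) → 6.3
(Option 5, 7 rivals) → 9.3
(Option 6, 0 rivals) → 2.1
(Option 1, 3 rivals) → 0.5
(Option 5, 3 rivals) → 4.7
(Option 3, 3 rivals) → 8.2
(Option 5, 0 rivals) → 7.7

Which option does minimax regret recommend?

Option 3

Column bests: 0 rivals=7.7, 3 rivals=8.2, 4 rivals=9.6, 5 rivals=7.9, 7 rivals=9.7.
Option 1 regrets: 5.2, 7.7, 6.6, 0.0, 3.6 → max 7.7
Option 2 regrets: 5.2, 1.7, 0.0, 1.7, 3.8 → max 5.2
Option 3 regrets: 2.8, 0.0, 0.3, 2.9, 0.0 → max 2.9
Option 4 regrets: 1.3, 0.3, 2.6, 5.2, 3.2 → max 5.2
Option 5 regrets: 0.0, 3.5, 4.3, 1.6, 0.4 → max 4.3
Option 6 regrets: 5.6, 3.8, 4.7, 2.8, 7.3 → max 7.3
Smallest max regret = 2.9 → Option 3.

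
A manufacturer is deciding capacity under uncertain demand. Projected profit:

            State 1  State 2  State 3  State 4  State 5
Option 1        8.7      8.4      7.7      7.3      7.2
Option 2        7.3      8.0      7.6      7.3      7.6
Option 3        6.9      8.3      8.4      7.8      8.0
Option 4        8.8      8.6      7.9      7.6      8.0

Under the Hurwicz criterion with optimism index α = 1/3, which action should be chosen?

Option 1: 1/3·8.7 + 2/3·7.2 = 7.7
Option 2: 1/3·8.0 + 2/3·7.3 = 113/15
Option 3: 1/3·8.4 + 2/3·6.9 = 7.4
Option 4: 1/3·8.8 + 2/3·7.6 = 8
Highest Hurwicz score = 8 → Option 4.

Option 4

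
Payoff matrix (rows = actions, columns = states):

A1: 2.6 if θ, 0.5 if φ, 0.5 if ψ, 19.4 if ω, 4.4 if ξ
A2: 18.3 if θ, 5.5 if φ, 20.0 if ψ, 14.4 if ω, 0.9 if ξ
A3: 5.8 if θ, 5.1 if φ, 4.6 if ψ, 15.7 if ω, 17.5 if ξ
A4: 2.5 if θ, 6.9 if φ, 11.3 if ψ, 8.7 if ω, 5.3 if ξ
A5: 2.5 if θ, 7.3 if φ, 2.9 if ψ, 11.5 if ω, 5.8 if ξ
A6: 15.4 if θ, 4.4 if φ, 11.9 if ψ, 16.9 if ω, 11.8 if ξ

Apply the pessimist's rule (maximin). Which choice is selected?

Row minima: A1=0.5, A2=0.9, A3=4.6, A4=2.5, A5=2.5, A6=4.4
Best worst-case = 4.6 → A3.

A3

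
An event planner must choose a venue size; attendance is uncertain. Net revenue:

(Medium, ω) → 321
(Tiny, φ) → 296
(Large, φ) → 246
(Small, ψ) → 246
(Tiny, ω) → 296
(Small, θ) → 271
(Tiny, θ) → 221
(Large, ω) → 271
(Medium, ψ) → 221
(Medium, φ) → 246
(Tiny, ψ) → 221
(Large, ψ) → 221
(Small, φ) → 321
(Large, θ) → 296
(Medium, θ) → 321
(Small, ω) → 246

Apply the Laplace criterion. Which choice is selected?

Row averages: Tiny=258.5, Small=271, Medium=277.25, Large=258.5
Highest average = 277.25 → Medium.

Medium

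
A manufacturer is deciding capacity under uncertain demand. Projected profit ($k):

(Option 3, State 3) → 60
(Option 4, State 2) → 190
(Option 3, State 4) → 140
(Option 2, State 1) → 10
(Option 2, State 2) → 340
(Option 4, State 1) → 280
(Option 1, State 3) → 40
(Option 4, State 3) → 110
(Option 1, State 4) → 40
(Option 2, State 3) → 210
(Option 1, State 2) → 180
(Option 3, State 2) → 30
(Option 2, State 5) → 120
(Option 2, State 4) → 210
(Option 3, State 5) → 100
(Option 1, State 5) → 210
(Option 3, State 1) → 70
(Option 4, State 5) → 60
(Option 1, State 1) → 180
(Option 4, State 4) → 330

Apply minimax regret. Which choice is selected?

Option 4

Column bests: State 1=280, State 2=340, State 3=210, State 4=330, State 5=210.
Option 1 regrets: 100, 160, 170, 290, 0 → max 290
Option 2 regrets: 270, 0, 0, 120, 90 → max 270
Option 3 regrets: 210, 310, 150, 190, 110 → max 310
Option 4 regrets: 0, 150, 100, 0, 150 → max 150
Smallest max regret = 150 → Option 4.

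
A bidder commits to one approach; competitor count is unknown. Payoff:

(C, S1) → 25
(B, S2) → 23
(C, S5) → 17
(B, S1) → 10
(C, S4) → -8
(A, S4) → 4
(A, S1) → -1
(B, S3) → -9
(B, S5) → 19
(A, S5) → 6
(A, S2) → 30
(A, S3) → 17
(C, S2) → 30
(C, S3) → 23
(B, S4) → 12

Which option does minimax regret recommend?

Column bests: S1=25, S2=30, S3=23, S4=12, S5=19.
A regrets: 26, 0, 6, 8, 13 → max 26
B regrets: 15, 7, 32, 0, 0 → max 32
C regrets: 0, 0, 0, 20, 2 → max 20
Smallest max regret = 20 → C.

C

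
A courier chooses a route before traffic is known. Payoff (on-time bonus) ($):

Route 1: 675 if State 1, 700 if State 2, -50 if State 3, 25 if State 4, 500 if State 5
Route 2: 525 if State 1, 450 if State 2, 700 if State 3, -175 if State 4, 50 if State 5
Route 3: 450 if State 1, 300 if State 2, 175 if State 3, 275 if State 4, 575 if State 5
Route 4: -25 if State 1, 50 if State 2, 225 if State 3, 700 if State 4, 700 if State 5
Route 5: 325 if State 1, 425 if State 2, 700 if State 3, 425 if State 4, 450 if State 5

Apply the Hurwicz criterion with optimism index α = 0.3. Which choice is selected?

Route 1: 0.3·700 + 0.7·(-50) = 175
Route 2: 0.3·700 + 0.7·(-175) = 87.5
Route 3: 0.3·575 + 0.7·175 = 295
Route 4: 0.3·700 + 0.7·(-25) = 192.5
Route 5: 0.3·700 + 0.7·325 = 437.5
Highest Hurwicz score = 437.5 → Route 5.

Route 5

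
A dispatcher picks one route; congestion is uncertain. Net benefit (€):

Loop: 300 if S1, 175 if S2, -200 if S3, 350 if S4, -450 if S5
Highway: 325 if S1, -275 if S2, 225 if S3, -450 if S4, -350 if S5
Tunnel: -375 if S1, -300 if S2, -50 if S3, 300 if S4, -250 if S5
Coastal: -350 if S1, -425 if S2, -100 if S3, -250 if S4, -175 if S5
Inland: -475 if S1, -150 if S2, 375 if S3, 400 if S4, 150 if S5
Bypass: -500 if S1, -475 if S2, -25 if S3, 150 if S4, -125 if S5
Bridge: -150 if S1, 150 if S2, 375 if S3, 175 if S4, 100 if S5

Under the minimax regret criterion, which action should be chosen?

Bridge

Column bests: S1=325, S2=175, S3=375, S4=400, S5=150.
Loop regrets: 25, 0, 575, 50, 600 → max 600
Highway regrets: 0, 450, 150, 850, 500 → max 850
Tunnel regrets: 700, 475, 425, 100, 400 → max 700
Coastal regrets: 675, 600, 475, 650, 325 → max 675
Inland regrets: 800, 325, 0, 0, 0 → max 800
Bypass regrets: 825, 650, 400, 250, 275 → max 825
Bridge regrets: 475, 25, 0, 225, 50 → max 475
Smallest max regret = 475 → Bridge.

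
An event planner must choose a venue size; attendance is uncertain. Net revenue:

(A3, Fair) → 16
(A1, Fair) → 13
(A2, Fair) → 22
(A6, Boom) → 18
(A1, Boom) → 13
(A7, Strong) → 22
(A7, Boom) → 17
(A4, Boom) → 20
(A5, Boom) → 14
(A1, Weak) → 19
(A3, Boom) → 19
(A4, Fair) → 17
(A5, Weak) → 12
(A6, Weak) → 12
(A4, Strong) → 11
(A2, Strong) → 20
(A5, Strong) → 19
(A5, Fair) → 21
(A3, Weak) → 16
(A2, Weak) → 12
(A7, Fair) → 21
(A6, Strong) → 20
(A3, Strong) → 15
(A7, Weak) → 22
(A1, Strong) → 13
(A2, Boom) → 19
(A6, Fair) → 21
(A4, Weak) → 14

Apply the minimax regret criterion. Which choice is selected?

Column bests: Weak=22, Fair=22, Strong=22, Boom=20.
A1 regrets: 3, 9, 9, 7 → max 9
A2 regrets: 10, 0, 2, 1 → max 10
A3 regrets: 6, 6, 7, 1 → max 7
A4 regrets: 8, 5, 11, 0 → max 11
A5 regrets: 10, 1, 3, 6 → max 10
A6 regrets: 10, 1, 2, 2 → max 10
A7 regrets: 0, 1, 0, 3 → max 3
Smallest max regret = 3 → A7.

A7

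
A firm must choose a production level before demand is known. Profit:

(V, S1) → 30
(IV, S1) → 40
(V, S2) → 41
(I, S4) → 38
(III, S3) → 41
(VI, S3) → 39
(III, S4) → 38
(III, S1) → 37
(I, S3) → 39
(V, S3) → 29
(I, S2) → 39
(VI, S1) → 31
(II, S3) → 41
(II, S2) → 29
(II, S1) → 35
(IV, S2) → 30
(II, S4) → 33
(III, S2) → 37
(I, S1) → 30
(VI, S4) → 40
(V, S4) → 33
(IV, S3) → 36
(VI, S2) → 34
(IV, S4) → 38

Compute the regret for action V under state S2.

Best payoff under S2 is 41.
Regret = 41 − 41 = 0.

0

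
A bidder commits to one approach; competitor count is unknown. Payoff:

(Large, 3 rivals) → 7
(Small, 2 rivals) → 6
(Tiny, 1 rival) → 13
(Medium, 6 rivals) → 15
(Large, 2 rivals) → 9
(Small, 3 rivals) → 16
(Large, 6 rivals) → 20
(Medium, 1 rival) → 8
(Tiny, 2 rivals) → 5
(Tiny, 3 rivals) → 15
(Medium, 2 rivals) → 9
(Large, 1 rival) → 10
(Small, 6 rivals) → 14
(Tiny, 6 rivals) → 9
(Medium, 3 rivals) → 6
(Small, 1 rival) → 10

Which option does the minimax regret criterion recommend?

Column bests: 1 rival=13, 2 rivals=9, 3 rivals=16, 6 rivals=20.
Tiny regrets: 0, 4, 1, 11 → max 11
Small regrets: 3, 3, 0, 6 → max 6
Medium regrets: 5, 0, 10, 5 → max 10
Large regrets: 3, 0, 9, 0 → max 9
Smallest max regret = 6 → Small.

Small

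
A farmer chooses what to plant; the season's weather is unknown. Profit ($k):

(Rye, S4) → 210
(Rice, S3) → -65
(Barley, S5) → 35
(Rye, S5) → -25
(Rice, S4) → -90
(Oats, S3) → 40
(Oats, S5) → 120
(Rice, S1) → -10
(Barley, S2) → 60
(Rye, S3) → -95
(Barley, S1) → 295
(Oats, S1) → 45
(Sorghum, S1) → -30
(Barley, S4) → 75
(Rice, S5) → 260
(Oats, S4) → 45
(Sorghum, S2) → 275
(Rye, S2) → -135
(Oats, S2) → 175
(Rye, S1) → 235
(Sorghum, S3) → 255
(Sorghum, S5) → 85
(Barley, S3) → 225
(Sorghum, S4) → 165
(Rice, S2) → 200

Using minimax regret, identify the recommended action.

Barley

Column bests: S1=295, S2=275, S3=255, S4=210, S5=260.
Rye regrets: 60, 410, 350, 0, 285 → max 410
Barley regrets: 0, 215, 30, 135, 225 → max 225
Oats regrets: 250, 100, 215, 165, 140 → max 250
Sorghum regrets: 325, 0, 0, 45, 175 → max 325
Rice regrets: 305, 75, 320, 300, 0 → max 320
Smallest max regret = 225 → Barley.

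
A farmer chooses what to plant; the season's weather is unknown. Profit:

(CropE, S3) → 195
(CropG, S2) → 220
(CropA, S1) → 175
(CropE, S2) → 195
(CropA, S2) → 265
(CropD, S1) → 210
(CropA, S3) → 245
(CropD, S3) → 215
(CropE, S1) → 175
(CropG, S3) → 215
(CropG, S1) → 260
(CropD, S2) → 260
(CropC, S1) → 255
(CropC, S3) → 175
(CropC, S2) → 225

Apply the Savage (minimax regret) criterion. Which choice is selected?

CropG

Column bests: S1=260, S2=265, S3=245.
CropE regrets: 85, 70, 50 → max 85
CropG regrets: 0, 45, 30 → max 45
CropC regrets: 5, 40, 70 → max 70
CropD regrets: 50, 5, 30 → max 50
CropA regrets: 85, 0, 0 → max 85
Smallest max regret = 45 → CropG.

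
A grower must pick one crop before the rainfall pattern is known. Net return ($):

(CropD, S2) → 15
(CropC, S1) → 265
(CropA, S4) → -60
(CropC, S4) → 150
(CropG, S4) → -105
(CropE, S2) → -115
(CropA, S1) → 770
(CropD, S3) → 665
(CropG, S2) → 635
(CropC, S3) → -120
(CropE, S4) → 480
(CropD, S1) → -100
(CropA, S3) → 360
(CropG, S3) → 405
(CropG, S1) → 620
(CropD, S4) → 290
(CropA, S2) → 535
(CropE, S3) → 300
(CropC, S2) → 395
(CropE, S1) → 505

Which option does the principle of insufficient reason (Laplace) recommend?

CropA

Row averages: CropC=172.5, CropG=388.75, CropD=217.5, CropE=292.5, CropA=401.25
Highest average = 401.25 → CropA.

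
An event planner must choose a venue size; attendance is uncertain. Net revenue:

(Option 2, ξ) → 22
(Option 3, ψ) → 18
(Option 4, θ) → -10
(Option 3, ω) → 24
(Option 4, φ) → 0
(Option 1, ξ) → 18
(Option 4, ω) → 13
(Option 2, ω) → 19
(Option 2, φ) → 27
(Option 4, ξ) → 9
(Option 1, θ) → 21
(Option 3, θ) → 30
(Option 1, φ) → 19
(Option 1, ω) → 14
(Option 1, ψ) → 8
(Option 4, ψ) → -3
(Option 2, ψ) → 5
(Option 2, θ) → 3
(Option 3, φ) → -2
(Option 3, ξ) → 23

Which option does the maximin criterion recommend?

Option 1

Row minima: Option 1=8, Option 2=3, Option 3=-2, Option 4=-10
Best worst-case = 8 → Option 1.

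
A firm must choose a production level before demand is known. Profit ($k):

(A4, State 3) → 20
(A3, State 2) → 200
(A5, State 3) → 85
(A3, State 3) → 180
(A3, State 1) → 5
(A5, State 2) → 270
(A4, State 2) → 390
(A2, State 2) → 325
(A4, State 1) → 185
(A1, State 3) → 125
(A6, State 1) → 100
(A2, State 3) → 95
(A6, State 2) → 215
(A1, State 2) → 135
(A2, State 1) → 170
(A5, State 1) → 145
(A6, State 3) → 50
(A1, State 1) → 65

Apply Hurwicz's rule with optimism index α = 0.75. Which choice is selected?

A4

A1: 0.75·135 + 0.25·65 = 117.5
A2: 0.75·325 + 0.25·95 = 267.5
A3: 0.75·200 + 0.25·5 = 151.25
A4: 0.75·390 + 0.25·20 = 297.5
A5: 0.75·270 + 0.25·85 = 223.75
A6: 0.75·215 + 0.25·50 = 173.75
Highest Hurwicz score = 297.5 → A4.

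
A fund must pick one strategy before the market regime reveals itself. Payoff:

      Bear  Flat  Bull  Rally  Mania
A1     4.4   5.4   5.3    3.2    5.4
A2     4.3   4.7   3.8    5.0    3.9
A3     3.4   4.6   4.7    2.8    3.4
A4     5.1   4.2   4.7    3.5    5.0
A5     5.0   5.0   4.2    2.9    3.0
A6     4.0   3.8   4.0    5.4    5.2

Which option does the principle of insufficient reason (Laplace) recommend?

Row averages: A1=4.74, A2=4.34, A3=3.78, A4=4.5, A5=4.02, A6=4.48
Highest average = 4.74 → A1.

A1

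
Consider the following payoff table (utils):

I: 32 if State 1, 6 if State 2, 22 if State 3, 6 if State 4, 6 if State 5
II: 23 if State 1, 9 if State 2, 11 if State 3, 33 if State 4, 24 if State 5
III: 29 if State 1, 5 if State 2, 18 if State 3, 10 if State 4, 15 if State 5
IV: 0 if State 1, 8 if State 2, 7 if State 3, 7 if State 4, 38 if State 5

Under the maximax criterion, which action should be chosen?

IV

Row maxima: I=32, II=33, III=29, IV=38
Best best-case = 38 → IV.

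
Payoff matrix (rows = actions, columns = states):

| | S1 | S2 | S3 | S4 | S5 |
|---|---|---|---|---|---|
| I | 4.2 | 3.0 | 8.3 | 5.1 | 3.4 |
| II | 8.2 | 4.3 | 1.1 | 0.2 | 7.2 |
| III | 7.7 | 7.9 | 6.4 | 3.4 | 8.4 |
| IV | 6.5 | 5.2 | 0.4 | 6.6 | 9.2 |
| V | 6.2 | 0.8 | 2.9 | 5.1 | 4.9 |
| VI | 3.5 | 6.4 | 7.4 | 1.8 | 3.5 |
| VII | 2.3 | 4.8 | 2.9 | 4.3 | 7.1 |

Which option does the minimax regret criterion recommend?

III

Column bests: S1=8.2, S2=7.9, S3=8.3, S4=6.6, S5=9.2.
I regrets: 4.0, 4.9, 0.0, 1.5, 5.8 → max 5.8
II regrets: 0.0, 3.6, 7.2, 6.4, 2.0 → max 7.2
III regrets: 0.5, 0.0, 1.9, 3.2, 0.8 → max 3.2
IV regrets: 1.7, 2.7, 7.9, 0.0, 0.0 → max 7.9
V regrets: 2.0, 7.1, 5.4, 1.5, 4.3 → max 7.1
VI regrets: 4.7, 1.5, 0.9, 4.8, 5.7 → max 5.7
VII regrets: 5.9, 3.1, 5.4, 2.3, 2.1 → max 5.9
Smallest max regret = 3.2 → III.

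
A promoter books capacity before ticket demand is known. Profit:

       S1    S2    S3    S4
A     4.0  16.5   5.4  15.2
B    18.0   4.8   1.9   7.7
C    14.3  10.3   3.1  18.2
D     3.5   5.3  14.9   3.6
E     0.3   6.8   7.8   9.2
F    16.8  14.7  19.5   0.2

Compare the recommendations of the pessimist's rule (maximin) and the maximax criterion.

Row minima: A=4.0, B=1.9, C=3.1, D=3.5, E=0.3, F=0.2
Best worst-case = 4.0 → A.
Row maxima: A=16.5, B=18.0, C=18.2, D=14.9, E=9.2, F=19.5
Best best-case = 19.5 → F.

maximin → A; maximax → F (disagree)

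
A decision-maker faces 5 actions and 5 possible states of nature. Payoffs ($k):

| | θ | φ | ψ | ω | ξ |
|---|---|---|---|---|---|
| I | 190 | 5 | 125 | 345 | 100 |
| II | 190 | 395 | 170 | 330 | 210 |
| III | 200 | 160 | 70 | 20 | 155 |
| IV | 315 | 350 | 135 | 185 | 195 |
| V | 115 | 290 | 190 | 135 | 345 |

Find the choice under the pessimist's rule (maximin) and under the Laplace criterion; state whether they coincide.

Row minima: I=5, II=170, III=20, IV=135, V=115
Best worst-case = 170 → II.
Row averages: I=153, II=259, III=121, IV=236, V=215
Highest average = 259 → II.

maximin → II; laplace → II (agree)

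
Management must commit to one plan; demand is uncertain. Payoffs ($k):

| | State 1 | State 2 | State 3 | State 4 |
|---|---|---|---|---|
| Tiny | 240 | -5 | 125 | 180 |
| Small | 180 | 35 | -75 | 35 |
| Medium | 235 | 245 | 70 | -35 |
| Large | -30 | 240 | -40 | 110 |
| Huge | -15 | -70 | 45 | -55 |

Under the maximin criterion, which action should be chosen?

Tiny

Row minima: Tiny=-5, Small=-75, Medium=-35, Large=-40, Huge=-70
Best worst-case = -5 → Tiny.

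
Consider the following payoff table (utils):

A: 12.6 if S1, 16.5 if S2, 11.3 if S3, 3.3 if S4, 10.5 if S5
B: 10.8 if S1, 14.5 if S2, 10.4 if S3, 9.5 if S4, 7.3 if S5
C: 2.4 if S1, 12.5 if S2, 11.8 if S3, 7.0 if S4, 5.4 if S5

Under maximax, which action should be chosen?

Row maxima: A=16.5, B=14.5, C=12.5
Best best-case = 16.5 → A.

A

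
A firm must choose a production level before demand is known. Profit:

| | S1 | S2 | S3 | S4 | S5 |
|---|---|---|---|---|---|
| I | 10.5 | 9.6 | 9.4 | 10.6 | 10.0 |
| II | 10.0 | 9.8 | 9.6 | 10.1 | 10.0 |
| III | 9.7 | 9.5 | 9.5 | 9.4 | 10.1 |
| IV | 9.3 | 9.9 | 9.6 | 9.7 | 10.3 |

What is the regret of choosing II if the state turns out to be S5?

0.3

Best payoff under S5 is 10.3.
Regret = 10.3 − 10.0 = 0.3.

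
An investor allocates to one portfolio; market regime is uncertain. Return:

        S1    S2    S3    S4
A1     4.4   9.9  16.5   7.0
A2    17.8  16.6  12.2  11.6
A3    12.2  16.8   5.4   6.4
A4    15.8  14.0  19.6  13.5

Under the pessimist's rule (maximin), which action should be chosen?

Row minima: A1=4.4, A2=11.6, A3=5.4, A4=13.5
Best worst-case = 13.5 → A4.

A4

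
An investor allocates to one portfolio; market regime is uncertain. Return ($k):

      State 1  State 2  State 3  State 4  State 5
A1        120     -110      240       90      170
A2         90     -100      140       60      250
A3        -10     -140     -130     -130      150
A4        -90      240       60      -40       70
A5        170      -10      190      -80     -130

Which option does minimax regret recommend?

A4

Column bests: State 1=170, State 2=240, State 3=240, State 4=90, State 5=250.
A1 regrets: 50, 350, 0, 0, 80 → max 350
A2 regrets: 80, 340, 100, 30, 0 → max 340
A3 regrets: 180, 380, 370, 220, 100 → max 380
A4 regrets: 260, 0, 180, 130, 180 → max 260
A5 regrets: 0, 250, 50, 170, 380 → max 380
Smallest max regret = 260 → A4.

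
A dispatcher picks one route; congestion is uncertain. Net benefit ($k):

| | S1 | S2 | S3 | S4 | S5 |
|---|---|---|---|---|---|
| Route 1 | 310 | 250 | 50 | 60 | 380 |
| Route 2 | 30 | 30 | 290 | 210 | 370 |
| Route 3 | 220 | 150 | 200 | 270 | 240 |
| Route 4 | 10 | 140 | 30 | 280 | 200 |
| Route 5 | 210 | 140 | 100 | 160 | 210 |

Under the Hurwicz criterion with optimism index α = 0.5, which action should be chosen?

Route 1

Route 1: 0.5·380 + 0.5·50 = 215
Route 2: 0.5·370 + 0.5·30 = 200
Route 3: 0.5·270 + 0.5·150 = 210
Route 4: 0.5·280 + 0.5·10 = 145
Route 5: 0.5·210 + 0.5·100 = 155
Highest Hurwicz score = 215 → Route 1.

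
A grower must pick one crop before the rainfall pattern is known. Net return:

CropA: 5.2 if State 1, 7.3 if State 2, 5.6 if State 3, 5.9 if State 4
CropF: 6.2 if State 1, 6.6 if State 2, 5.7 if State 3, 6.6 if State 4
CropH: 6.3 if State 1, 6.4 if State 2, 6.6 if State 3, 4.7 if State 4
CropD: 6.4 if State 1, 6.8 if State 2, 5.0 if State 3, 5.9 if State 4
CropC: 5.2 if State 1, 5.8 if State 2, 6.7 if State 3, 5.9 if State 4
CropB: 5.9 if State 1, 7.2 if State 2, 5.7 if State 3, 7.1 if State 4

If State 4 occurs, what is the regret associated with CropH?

Best payoff under State 4 is 7.1.
Regret = 7.1 − 4.7 = 2.4.

2.4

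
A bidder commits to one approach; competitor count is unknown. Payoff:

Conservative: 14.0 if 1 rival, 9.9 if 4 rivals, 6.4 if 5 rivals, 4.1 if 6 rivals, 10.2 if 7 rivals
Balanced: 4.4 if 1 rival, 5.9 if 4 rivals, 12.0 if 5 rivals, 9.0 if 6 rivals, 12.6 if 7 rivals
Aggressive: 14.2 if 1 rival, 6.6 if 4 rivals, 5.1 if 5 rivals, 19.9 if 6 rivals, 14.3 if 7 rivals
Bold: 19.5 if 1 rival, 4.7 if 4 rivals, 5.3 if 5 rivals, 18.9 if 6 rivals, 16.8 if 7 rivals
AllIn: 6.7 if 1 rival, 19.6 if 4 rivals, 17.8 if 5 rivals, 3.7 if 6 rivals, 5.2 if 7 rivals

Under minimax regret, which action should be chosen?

Aggressive

Column bests: 1 rival=19.5, 4 rivals=19.6, 5 rivals=17.8, 6 rivals=19.9, 7 rivals=16.8.
Conservative regrets: 5.5, 9.7, 11.4, 15.8, 6.6 → max 15.8
Balanced regrets: 15.1, 13.7, 5.8, 10.9, 4.2 → max 15.1
Aggressive regrets: 5.3, 13.0, 12.7, 0.0, 2.5 → max 13.0
Bold regrets: 0.0, 14.9, 12.5, 1.0, 0.0 → max 14.9
AllIn regrets: 12.8, 0.0, 0.0, 16.2, 11.6 → max 16.2
Smallest max regret = 13.0 → Aggressive.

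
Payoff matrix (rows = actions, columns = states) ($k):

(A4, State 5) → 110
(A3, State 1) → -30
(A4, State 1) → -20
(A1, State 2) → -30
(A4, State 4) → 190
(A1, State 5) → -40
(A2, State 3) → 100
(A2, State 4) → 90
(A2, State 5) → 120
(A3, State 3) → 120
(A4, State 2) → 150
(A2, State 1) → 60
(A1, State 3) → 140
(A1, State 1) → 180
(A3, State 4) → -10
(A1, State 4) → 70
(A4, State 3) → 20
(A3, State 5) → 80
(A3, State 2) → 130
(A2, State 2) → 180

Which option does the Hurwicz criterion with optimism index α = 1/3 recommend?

A2

A1: 1/3·180 + 2/3·(-40) = 100/3
A2: 1/3·180 + 2/3·60 = 100
A3: 1/3·130 + 2/3·(-30) = 70/3
A4: 1/3·190 + 2/3·(-20) = 50
Highest Hurwicz score = 100 → A2.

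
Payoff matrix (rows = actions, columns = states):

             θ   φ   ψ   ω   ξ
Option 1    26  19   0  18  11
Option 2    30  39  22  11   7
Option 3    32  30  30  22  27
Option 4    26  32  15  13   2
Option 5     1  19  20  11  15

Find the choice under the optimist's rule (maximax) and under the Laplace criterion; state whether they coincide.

Row maxima: Option 1=26, Option 2=39, Option 3=32, Option 4=32, Option 5=20
Best best-case = 39 → Option 2.
Row averages: Option 1=14.8, Option 2=21.8, Option 3=28.2, Option 4=17.6, Option 5=13.2
Highest average = 28.2 → Option 3.

maximax → Option 2; laplace → Option 3 (disagree)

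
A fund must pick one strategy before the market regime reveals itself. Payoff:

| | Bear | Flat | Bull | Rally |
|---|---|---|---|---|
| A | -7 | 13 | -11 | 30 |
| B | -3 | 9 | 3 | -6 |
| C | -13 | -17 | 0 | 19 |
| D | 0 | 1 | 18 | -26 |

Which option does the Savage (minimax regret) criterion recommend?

Column bests: Bear=0, Flat=13, Bull=18, Rally=30.
A regrets: 7, 0, 29, 0 → max 29
B regrets: 3, 4, 15, 36 → max 36
C regrets: 13, 30, 18, 11 → max 30
D regrets: 0, 12, 0, 56 → max 56
Smallest max regret = 29 → A.

A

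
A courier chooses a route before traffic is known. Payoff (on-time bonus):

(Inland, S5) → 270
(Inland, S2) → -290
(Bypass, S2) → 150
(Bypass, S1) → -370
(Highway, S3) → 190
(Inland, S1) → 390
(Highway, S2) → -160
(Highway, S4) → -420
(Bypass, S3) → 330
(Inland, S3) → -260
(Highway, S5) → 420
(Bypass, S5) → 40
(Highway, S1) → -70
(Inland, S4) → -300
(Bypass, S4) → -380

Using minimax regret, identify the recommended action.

Column bests: S1=390, S2=150, S3=330, S4=-300, S5=420.
Inland regrets: 0, 440, 590, 0, 150 → max 590
Highway regrets: 460, 310, 140, 120, 0 → max 460
Bypass regrets: 760, 0, 0, 80, 380 → max 760
Smallest max regret = 460 → Highway.

Highway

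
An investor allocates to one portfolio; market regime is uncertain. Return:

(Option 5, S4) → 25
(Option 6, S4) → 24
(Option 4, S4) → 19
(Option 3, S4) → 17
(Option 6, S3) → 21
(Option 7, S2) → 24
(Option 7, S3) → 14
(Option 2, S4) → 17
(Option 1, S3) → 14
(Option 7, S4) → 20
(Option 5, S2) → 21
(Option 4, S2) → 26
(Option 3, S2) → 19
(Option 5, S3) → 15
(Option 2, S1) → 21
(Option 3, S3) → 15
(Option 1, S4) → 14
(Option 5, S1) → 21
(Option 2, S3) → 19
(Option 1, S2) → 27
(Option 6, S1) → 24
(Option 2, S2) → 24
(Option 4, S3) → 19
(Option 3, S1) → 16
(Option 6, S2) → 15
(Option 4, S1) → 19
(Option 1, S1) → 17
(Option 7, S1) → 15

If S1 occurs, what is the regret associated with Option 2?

Best payoff under S1 is 24.
Regret = 24 − 21 = 3.

3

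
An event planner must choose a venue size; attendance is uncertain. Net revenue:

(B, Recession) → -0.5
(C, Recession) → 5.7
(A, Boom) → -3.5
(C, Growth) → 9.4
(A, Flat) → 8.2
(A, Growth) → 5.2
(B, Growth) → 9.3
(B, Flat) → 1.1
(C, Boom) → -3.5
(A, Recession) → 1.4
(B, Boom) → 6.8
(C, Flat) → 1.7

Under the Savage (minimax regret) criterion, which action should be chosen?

B

Column bests: Recession=5.7, Flat=8.2, Growth=9.4, Boom=6.8.
A regrets: 4.3, 0.0, 4.2, 10.3 → max 10.3
B regrets: 6.2, 7.1, 0.1, 0.0 → max 7.1
C regrets: 0.0, 6.5, 0.0, 10.3 → max 10.3
Smallest max regret = 7.1 → B.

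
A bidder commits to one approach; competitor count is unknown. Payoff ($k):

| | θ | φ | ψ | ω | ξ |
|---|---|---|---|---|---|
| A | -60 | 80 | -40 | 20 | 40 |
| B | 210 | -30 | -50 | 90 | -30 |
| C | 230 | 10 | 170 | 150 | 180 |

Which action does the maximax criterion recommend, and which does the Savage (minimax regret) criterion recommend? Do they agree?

maximax → C; minimax regret → C (agree)

Row maxima: A=80, B=210, C=230
Best best-case = 230 → C.
Column bests: θ=230, φ=80, ψ=170, ω=150, ξ=180.
A regrets: 290, 0, 210, 130, 140 → max 290
B regrets: 20, 110, 220, 60, 210 → max 220
C regrets: 0, 70, 0, 0, 0 → max 70
Smallest max regret = 70 → C.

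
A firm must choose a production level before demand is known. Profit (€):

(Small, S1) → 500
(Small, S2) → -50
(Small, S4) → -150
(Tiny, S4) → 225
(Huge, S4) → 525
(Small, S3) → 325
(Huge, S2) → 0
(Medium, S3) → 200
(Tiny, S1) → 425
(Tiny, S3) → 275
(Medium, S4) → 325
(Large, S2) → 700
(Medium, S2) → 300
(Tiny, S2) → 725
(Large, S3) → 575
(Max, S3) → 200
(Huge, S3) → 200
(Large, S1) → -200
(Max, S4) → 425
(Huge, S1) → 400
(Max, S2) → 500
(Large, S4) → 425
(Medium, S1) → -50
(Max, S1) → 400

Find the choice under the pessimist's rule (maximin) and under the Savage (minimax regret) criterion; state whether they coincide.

Row minima: Tiny=225, Small=-150, Medium=-50, Large=-200, Huge=0, Max=200
Best worst-case = 225 → Tiny.
Column bests: S1=500, S2=725, S3=575, S4=525.
Tiny regrets: 75, 0, 300, 300 → max 300
Small regrets: 0, 775, 250, 675 → max 775
Medium regrets: 550, 425, 375, 200 → max 550
Large regrets: 700, 25, 0, 100 → max 700
Huge regrets: 100, 725, 375, 0 → max 725
Max regrets: 100, 225, 375, 100 → max 375
Smallest max regret = 300 → Tiny.

maximin → Tiny; minimax regret → Tiny (agree)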